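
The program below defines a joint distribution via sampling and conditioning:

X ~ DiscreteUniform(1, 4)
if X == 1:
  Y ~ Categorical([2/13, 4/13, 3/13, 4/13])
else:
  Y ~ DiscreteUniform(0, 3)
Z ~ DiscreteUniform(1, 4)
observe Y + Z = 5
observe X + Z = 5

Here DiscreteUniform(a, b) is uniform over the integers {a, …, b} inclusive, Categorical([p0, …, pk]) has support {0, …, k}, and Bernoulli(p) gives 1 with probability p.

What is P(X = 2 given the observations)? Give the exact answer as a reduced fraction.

P(X = 2 | obs) = 13/42

Enumerate traces; 3 have nonzero weight after conditioning:
  (X=1, Y=1, Z=4) weight 1/52
  (X=2, Y=2, Z=3) weight 1/64
  (X=3, Y=3, Z=2) weight 1/64
Group by X:
  weight(X=1) = 1/52
  weight(X=2) = 1/64
  weight(X=3) = 1/64
Total weight = 1/52 + 1/64 + 1/64 = 21/416
P(X=1 | obs) = 1/52 / 21/416 = 8/21
P(X=2 | obs) = 1/64 / 21/416 = 13/42
P(X=3 | obs) = 1/64 / 21/416 = 13/42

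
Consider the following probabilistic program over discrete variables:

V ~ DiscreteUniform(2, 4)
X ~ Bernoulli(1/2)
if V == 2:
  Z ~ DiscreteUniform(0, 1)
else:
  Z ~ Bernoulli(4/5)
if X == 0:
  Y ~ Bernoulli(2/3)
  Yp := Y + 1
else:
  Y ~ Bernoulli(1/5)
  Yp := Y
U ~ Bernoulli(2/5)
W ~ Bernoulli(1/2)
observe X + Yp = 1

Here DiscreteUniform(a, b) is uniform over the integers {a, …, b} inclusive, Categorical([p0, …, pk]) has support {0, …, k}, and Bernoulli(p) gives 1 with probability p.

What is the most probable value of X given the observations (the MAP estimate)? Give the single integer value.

Enumerate traces; 48 have nonzero weight after conditioning:
  (V=2, X=0, Z=0, Y=0, U=0, W=0) weight 1/120
  (V=2, X=0, Z=0, Y=0, U=0, W=1) weight 1/120
  (V=2, X=0, Z=0, Y=0, U=1, W=0) weight 1/180
  (V=2, X=0, Z=0, Y=0, U=1, W=1) weight 1/180
  (V=2, X=0, Z=1, Y=0, U=0, W=0) weight 1/120
  (V=2, X=0, Z=1, Y=0, U=0, W=1) weight 1/120
  (V=2, X=0, Z=1, Y=0, U=1, W=0) weight 1/180
  (V=2, X=0, Z=1, Y=0, U=1, W=1) weight 1/180
  (V=2, X=1, Z=0, Y=0, U=0, W=0) weight 1/50
  … 39 more
Group by X:
  weight(X=0) = 1/6
  weight(X=1) = 2/5
Total weight = 1/6 + 2/5 = 17/30
P(X=0 | obs) = 1/6 / 17/30 = 5/17
P(X=1 | obs) = 2/5 / 17/30 = 12/17
argmax = 1

argmax_v P(X = v | obs) = 1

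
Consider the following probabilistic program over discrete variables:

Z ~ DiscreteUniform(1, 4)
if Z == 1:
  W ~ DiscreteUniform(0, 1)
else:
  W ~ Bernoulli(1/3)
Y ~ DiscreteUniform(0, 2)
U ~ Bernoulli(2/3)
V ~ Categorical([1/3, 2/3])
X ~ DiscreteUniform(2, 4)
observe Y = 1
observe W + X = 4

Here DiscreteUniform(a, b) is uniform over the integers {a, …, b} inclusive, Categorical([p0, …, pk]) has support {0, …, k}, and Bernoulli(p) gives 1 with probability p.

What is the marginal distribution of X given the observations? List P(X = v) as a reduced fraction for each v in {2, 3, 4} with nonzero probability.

Enumerate traces; 32 have nonzero weight after conditioning:
  (Z=1, W=0, Y=1, U=0, V=0, X=4) weight 1/648
  (Z=1, W=0, Y=1, U=0, V=1, X=4) weight 1/324
  (Z=1, W=0, Y=1, U=1, V=0, X=4) weight 1/324
  (Z=1, W=0, Y=1, U=1, V=1, X=4) weight 1/162
  (Z=1, W=1, Y=1, U=0, V=0, X=3) weight 1/648
  (Z=1, W=1, Y=1, U=0, V=1, X=3) weight 1/324
  (Z=1, W=1, Y=1, U=1, V=0, X=3) weight 1/324
  (Z=1, W=1, Y=1, U=1, V=1, X=3) weight 1/162
  … 24 more
Group by X:
  weight(X=3) = 1/24
  weight(X=4) = 5/72
Total weight = 1/24 + 5/72 = 1/9
P(X=3 | obs) = 1/24 / 1/9 = 3/8
P(X=4 | obs) = 5/72 / 1/9 = 5/8

P(X=3) = 3/8, P(X=4) = 5/8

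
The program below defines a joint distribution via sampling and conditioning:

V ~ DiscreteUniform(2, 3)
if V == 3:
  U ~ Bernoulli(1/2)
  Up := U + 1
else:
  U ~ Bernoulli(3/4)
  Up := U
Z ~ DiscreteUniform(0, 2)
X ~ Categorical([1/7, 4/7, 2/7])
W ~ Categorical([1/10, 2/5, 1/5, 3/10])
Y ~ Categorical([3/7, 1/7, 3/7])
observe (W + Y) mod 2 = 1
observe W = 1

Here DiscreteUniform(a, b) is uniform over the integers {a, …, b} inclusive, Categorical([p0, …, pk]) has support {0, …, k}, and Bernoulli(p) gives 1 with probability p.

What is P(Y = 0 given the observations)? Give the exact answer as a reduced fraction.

P(Y = 0 | obs) = 1/2

Enumerate traces; 72 have nonzero weight after conditioning:
  (V=2, U=0, Z=0, X=0, W=1, Y=0) weight 1/980
  (V=2, U=0, Z=0, X=0, W=1, Y=2) weight 1/980
  (V=2, U=0, Z=0, X=1, W=1, Y=0) weight 1/245
  (V=2, U=0, Z=0, X=1, W=1, Y=2) weight 1/245
  (V=2, U=0, Z=0, X=2, W=1, Y=0) weight 1/490
  (V=2, U=0, Z=0, X=2, W=1, Y=2) weight 1/490
  (V=2, U=0, Z=1, X=0, W=1, Y=0) weight 1/980
  (V=2, U=0, Z=1, X=0, W=1, Y=2) weight 1/980
  … 64 more
Group by Y:
  weight(Y=0) = 6/35
  weight(Y=2) = 6/35
Total weight = 6/35 + 6/35 = 12/35
P(Y=0 | obs) = 6/35 / 12/35 = 1/2
P(Y=2 | obs) = 6/35 / 12/35 = 1/2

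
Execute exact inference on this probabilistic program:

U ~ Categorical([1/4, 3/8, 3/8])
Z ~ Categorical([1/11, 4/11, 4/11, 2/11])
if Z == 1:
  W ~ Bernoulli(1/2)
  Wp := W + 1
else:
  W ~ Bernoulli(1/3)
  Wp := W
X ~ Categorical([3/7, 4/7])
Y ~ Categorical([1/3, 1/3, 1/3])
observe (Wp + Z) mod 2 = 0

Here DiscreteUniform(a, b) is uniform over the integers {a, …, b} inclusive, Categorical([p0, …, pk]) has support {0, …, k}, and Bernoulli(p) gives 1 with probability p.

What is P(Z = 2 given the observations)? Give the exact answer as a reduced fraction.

P(Z = 2 | obs) = 4/9

Enumerate traces; 72 have nonzero weight after conditioning:
  (U=0, Z=0, W=0, X=0, Y=0) weight 1/462
  (U=0, Z=0, W=0, X=0, Y=1) weight 1/462
  (U=0, Z=0, W=0, X=0, Y=2) weight 1/462
  (U=0, Z=0, W=0, X=1, Y=0) weight 2/693
  (U=0, Z=0, W=0, X=1, Y=1) weight 2/693
  (U=0, Z=0, W=0, X=1, Y=2) weight 2/693
  (U=0, Z=1, W=0, X=0, Y=0) weight 1/154
  (U=0, Z=1, W=0, X=0, Y=1) weight 1/154
  (U=0, Z=2, W=0, X=0, Y=0) weight 2/231
  (U=0, Z=3, W=1, X=0, Y=0) weight 1/462
  … 62 more
Group by Z:
  weight(Z=0) = 2/33
  weight(Z=1) = 2/11
  weight(Z=2) = 8/33
  weight(Z=3) = 2/33
Total weight = 2/33 + 2/11 + 8/33 + 2/33 = 6/11
P(Z=0 | obs) = 2/33 / 6/11 = 1/9
P(Z=1 | obs) = 2/11 / 6/11 = 1/3
P(Z=2 | obs) = 8/33 / 6/11 = 4/9
P(Z=3 | obs) = 2/33 / 6/11 = 1/9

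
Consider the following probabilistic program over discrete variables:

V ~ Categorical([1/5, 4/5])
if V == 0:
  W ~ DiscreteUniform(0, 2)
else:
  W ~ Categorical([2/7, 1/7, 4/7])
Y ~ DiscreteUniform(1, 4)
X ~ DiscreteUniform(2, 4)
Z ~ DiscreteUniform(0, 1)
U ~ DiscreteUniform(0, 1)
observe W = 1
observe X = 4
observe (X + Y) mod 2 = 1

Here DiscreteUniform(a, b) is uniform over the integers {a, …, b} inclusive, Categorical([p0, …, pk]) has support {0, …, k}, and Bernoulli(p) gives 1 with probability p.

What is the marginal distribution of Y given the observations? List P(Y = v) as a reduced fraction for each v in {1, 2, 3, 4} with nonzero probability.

Enumerate traces; 16 have nonzero weight after conditioning:
  (V=0, W=1, Y=1, X=4, Z=0, U=0) weight 1/720
  (V=0, W=1, Y=1, X=4, Z=0, U=1) weight 1/720
  (V=0, W=1, Y=1, X=4, Z=1, U=0) weight 1/720
  (V=0, W=1, Y=1, X=4, Z=1, U=1) weight 1/720
  (V=0, W=1, Y=3, X=4, Z=0, U=0) weight 1/720
  (V=0, W=1, Y=3, X=4, Z=0, U=1) weight 1/720
  (V=0, W=1, Y=3, X=4, Z=1, U=0) weight 1/720
  (V=0, W=1, Y=3, X=4, Z=1, U=1) weight 1/720
  … 8 more
Group by Y:
  weight(Y=1) = 19/1260
  weight(Y=3) = 19/1260
Total weight = 19/1260 + 19/1260 = 19/630
P(Y=1 | obs) = 19/1260 / 19/630 = 1/2
P(Y=3 | obs) = 19/1260 / 19/630 = 1/2

P(Y=1) = 1/2, P(Y=3) = 1/2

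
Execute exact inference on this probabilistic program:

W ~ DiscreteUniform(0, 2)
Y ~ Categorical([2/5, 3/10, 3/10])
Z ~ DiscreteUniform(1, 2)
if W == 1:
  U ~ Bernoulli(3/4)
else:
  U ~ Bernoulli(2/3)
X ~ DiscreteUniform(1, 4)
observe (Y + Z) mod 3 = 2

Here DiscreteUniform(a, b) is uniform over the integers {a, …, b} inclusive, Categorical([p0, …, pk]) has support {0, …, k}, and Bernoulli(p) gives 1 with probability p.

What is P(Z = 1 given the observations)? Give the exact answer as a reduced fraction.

Enumerate traces; 48 have nonzero weight after conditioning:
  (W=0, Y=0, Z=2, U=0, X=1) weight 1/180
  (W=0, Y=0, Z=2, U=0, X=2) weight 1/180
  (W=0, Y=0, Z=2, U=0, X=3) weight 1/180
  (W=0, Y=0, Z=2, U=0, X=4) weight 1/180
  (W=0, Y=0, Z=2, U=1, X=1) weight 1/90
  (W=0, Y=0, Z=2, U=1, X=2) weight 1/90
  (W=0, Y=0, Z=2, U=1, X=3) weight 1/90
  (W=0, Y=0, Z=2, U=1, X=4) weight 1/90
  (W=0, Y=1, Z=1, U=0, X=1) weight 1/240
  … 39 more
Group by Z:
  weight(Z=1) = 3/20
  weight(Z=2) = 1/5
Total weight = 3/20 + 1/5 = 7/20
P(Z=1 | obs) = 3/20 / 7/20 = 3/7
P(Z=2 | obs) = 1/5 / 7/20 = 4/7

P(Z = 1 | obs) = 3/7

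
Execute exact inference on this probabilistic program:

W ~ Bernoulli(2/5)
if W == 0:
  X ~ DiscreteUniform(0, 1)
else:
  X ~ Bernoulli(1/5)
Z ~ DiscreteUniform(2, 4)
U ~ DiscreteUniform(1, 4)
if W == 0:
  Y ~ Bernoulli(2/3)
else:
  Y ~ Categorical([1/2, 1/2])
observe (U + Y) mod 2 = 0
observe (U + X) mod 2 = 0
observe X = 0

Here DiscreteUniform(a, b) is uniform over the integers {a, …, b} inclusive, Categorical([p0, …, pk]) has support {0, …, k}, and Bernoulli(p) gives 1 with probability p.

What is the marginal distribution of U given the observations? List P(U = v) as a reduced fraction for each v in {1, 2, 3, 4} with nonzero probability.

Enumerate traces; 12 have nonzero weight after conditioning:
  (W=0, X=0, Z=2, U=2, Y=0) weight 1/120
  (W=0, X=0, Z=2, U=4, Y=0) weight 1/120
  (W=0, X=0, Z=3, U=2, Y=0) weight 1/120
  (W=0, X=0, Z=3, U=4, Y=0) weight 1/120
  (W=0, X=0, Z=4, U=2, Y=0) weight 1/120
  (W=0, X=0, Z=4, U=4, Y=0) weight 1/120
  (W=1, X=0, Z=2, U=2, Y=0) weight 1/75
  (W=1, X=0, Z=2, U=4, Y=0) weight 1/75
  … 4 more
Group by U:
  weight(U=2) = 13/200
  weight(U=4) = 13/200
Total weight = 13/200 + 13/200 = 13/100
P(U=2 | obs) = 13/200 / 13/100 = 1/2
P(U=4 | obs) = 13/200 / 13/100 = 1/2

P(U=2) = 1/2, P(U=4) = 1/2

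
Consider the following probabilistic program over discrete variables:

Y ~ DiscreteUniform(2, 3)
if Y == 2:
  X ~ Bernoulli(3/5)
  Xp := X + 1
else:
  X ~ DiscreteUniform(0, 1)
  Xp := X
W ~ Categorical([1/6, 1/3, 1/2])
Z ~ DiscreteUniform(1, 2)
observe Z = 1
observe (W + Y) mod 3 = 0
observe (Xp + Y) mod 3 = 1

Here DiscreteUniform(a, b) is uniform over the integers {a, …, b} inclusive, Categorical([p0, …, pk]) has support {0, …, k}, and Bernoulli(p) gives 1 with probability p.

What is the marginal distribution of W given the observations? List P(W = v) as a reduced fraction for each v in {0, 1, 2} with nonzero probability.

Enumerate traces; 2 have nonzero weight after conditioning:
  (Y=2, X=1, W=1, Z=1) weight 1/20
  (Y=3, X=1, W=0, Z=1) weight 1/48
Group by W:
  weight(W=0) = 1/48
  weight(W=1) = 1/20
Total weight = 1/48 + 1/20 = 17/240
P(W=0 | obs) = 1/48 / 17/240 = 5/17
P(W=1 | obs) = 1/20 / 17/240 = 12/17

P(W=0) = 5/17, P(W=1) = 12/17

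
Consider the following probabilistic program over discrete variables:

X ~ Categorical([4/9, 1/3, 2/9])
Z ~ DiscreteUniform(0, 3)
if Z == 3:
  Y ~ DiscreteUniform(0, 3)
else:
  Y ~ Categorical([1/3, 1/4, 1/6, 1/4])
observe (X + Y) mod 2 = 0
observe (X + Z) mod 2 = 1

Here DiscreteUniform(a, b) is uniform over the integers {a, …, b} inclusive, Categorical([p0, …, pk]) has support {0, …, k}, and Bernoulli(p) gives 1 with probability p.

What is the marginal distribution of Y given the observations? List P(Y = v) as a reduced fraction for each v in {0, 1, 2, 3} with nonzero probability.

P(Y=0) = 7/18, P(Y=1) = 1/6, P(Y=2) = 5/18, P(Y=3) = 1/6

Enumerate traces; 12 have nonzero weight after conditioning:
  (X=0, Z=1, Y=0) weight 1/27
  (X=0, Z=1, Y=2) weight 1/54
  (X=0, Z=3, Y=0) weight 1/36
  (X=0, Z=3, Y=2) weight 1/36
  (X=1, Z=0, Y=1) weight 1/48
  (X=1, Z=0, Y=3) weight 1/48
  (X=1, Z=2, Y=1) weight 1/48
  (X=1, Z=2, Y=3) weight 1/48
  … 4 more
Group by Y:
  weight(Y=0) = 7/72
  weight(Y=1) = 1/24
  weight(Y=2) = 5/72
  weight(Y=3) = 1/24
Total weight = 7/72 + 1/24 + 5/72 + 1/24 = 1/4
P(Y=0 | obs) = 7/72 / 1/4 = 7/18
P(Y=1 | obs) = 1/24 / 1/4 = 1/6
P(Y=2 | obs) = 5/72 / 1/4 = 5/18
P(Y=3 | obs) = 1/24 / 1/4 = 1/6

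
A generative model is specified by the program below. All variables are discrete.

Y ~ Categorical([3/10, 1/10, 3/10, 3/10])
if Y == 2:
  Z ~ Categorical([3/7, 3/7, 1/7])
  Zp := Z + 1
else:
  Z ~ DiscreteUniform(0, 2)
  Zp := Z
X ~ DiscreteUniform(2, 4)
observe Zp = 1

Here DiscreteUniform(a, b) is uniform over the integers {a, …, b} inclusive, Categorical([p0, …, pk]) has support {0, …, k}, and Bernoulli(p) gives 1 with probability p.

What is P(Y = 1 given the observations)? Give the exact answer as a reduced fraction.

P(Y = 1 | obs) = 7/76

Enumerate traces; 12 have nonzero weight after conditioning:
  (Y=0, Z=1, X=2) weight 1/30
  (Y=0, Z=1, X=3) weight 1/30
  (Y=0, Z=1, X=4) weight 1/30
  (Y=1, Z=1, X=2) weight 1/90
  (Y=1, Z=1, X=3) weight 1/90
  (Y=1, Z=1, X=4) weight 1/90
  (Y=2, Z=0, X=2) weight 3/70
  (Y=2, Z=0, X=3) weight 3/70
  (Y=3, Z=1, X=2) weight 1/30
  … 3 more
Group by Y:
  weight(Y=0) = 1/10
  weight(Y=1) = 1/30
  weight(Y=2) = 9/70
  weight(Y=3) = 1/10
Total weight = 1/10 + 1/30 + 9/70 + 1/10 = 38/105
P(Y=0 | obs) = 1/10 / 38/105 = 21/76
P(Y=1 | obs) = 1/30 / 38/105 = 7/76
P(Y=2 | obs) = 9/70 / 38/105 = 27/76
P(Y=3 | obs) = 1/10 / 38/105 = 21/76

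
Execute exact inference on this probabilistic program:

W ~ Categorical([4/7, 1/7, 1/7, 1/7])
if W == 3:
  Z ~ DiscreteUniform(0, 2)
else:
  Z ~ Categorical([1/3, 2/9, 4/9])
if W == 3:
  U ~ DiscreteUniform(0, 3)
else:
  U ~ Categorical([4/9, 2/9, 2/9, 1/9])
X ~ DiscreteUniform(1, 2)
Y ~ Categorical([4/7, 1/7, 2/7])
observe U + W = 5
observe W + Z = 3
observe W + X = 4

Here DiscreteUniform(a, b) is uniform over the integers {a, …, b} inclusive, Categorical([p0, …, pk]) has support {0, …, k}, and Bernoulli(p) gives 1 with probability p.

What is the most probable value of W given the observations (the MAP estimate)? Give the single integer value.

argmax_v P(W = v | obs) = 3

Enumerate traces; 6 have nonzero weight after conditioning:
  (W=2, Z=1, U=3, X=2, Y=0) weight 4/3969
  (W=2, Z=1, U=3, X=2, Y=1) weight 1/3969
  (W=2, Z=1, U=3, X=2, Y=2) weight 2/3969
  (W=3, Z=0, U=2, X=1, Y=0) weight 1/294
  (W=3, Z=0, U=2, X=1, Y=1) weight 1/1176
  (W=3, Z=0, U=2, X=1, Y=2) weight 1/588
Group by W:
  weight(W=2) = 1/567
  weight(W=3) = 1/168
Total weight = 1/567 + 1/168 = 5/648
P(W=2 | obs) = 1/567 / 5/648 = 8/35
P(W=3 | obs) = 1/168 / 5/648 = 27/35
argmax = 3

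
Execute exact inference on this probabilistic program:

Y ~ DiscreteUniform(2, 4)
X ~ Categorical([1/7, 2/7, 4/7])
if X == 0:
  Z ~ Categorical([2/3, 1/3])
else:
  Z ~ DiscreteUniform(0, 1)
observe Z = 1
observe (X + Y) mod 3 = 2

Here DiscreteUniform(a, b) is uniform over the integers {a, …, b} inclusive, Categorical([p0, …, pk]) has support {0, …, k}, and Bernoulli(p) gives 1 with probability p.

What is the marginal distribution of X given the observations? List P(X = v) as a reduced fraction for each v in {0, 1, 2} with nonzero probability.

P(X=0) = 1/10, P(X=1) = 3/10, P(X=2) = 3/5

Enumerate traces; 3 have nonzero weight after conditioning:
  (Y=2, X=0, Z=1) weight 1/63
  (Y=3, X=2, Z=1) weight 2/21
  (Y=4, X=1, Z=1) weight 1/21
Group by X:
  weight(X=0) = 1/63
  weight(X=1) = 1/21
  weight(X=2) = 2/21
Total weight = 1/63 + 1/21 + 2/21 = 10/63
P(X=0 | obs) = 1/63 / 10/63 = 1/10
P(X=1 | obs) = 1/21 / 10/63 = 3/10
P(X=2 | obs) = 2/21 / 10/63 = 3/5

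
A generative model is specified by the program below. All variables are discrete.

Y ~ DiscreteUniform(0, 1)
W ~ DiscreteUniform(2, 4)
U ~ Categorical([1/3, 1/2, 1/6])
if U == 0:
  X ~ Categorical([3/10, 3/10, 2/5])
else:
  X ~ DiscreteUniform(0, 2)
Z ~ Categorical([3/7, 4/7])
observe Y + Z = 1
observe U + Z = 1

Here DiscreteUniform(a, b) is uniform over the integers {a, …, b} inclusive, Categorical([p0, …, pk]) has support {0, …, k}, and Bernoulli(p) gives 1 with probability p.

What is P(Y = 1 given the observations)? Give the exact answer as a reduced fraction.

Enumerate traces; 18 have nonzero weight after conditioning:
  (Y=0, W=2, U=0, X=0, Z=1) weight 1/105
  (Y=0, W=2, U=0, X=1, Z=1) weight 1/105
  (Y=0, W=2, U=0, X=2, Z=1) weight 4/315
  (Y=0, W=3, U=0, X=0, Z=1) weight 1/105
  (Y=0, W=3, U=0, X=1, Z=1) weight 1/105
  (Y=0, W=3, U=0, X=2, Z=1) weight 4/315
  (Y=0, W=4, U=0, X=0, Z=1) weight 1/105
  (Y=0, W=4, U=0, X=1, Z=1) weight 1/105
  (Y=1, W=2, U=1, X=0, Z=0) weight 1/84
  … 9 more
Group by Y:
  weight(Y=0) = 2/21
  weight(Y=1) = 3/28
Total weight = 2/21 + 3/28 = 17/84
P(Y=0 | obs) = 2/21 / 17/84 = 8/17
P(Y=1 | obs) = 3/28 / 17/84 = 9/17

P(Y = 1 | obs) = 9/17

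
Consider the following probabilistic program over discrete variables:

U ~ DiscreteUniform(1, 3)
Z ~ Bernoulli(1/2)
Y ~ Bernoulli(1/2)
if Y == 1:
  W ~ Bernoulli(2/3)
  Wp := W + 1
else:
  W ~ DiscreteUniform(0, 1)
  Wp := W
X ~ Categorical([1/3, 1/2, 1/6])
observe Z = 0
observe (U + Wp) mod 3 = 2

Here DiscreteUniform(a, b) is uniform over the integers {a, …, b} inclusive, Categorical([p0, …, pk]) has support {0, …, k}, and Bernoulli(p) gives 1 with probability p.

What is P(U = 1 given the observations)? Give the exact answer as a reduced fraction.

Enumerate traces; 12 have nonzero weight after conditioning:
  (U=1, Z=0, Y=0, W=1, X=0) weight 1/72
  (U=1, Z=0, Y=0, W=1, X=1) weight 1/48
  (U=1, Z=0, Y=0, W=1, X=2) weight 1/144
  (U=1, Z=0, Y=1, W=0, X=0) weight 1/108
  (U=1, Z=0, Y=1, W=0, X=1) weight 1/72
  (U=1, Z=0, Y=1, W=0, X=2) weight 1/216
  (U=2, Z=0, Y=0, W=0, X=0) weight 1/72
  (U=2, Z=0, Y=0, W=0, X=1) weight 1/48
  (U=3, Z=0, Y=1, W=1, X=0) weight 1/54
  … 3 more
Group by U:
  weight(U=1) = 5/72
  weight(U=2) = 1/24
  weight(U=3) = 1/18
Total weight = 5/72 + 1/24 + 1/18 = 1/6
P(U=1 | obs) = 5/72 / 1/6 = 5/12
P(U=2 | obs) = 1/24 / 1/6 = 1/4
P(U=3 | obs) = 1/18 / 1/6 = 1/3

P(U = 1 | obs) = 5/12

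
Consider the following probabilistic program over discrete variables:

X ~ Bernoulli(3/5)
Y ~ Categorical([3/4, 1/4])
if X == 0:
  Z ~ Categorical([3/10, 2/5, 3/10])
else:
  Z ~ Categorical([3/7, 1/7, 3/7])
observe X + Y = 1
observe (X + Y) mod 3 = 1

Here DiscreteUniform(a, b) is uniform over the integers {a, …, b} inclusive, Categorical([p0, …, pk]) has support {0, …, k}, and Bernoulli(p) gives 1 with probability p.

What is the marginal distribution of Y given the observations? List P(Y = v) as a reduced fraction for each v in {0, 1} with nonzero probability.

Enumerate traces; 6 have nonzero weight after conditioning:
  (X=0, Y=1, Z=0) weight 3/100
  (X=0, Y=1, Z=1) weight 1/25
  (X=0, Y=1, Z=2) weight 3/100
  (X=1, Y=0, Z=0) weight 27/140
  (X=1, Y=0, Z=1) weight 9/140
  (X=1, Y=0, Z=2) weight 27/140
Group by Y:
  weight(Y=0) = 9/20
  weight(Y=1) = 1/10
Total weight = 9/20 + 1/10 = 11/20
P(Y=0 | obs) = 9/20 / 11/20 = 9/11
P(Y=1 | obs) = 1/10 / 11/20 = 2/11

P(Y=0) = 9/11, P(Y=1) = 2/11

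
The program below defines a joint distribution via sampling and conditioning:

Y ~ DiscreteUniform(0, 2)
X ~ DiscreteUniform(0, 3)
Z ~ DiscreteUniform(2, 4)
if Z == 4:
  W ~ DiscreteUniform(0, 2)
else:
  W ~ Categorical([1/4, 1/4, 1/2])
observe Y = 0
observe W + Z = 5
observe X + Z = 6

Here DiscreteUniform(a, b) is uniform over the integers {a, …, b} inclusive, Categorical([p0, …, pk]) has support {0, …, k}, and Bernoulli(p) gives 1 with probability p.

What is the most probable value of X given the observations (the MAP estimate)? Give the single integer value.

Enumerate traces; 2 have nonzero weight after conditioning:
  (Y=0, X=2, Z=4, W=1) weight 1/108
  (Y=0, X=3, Z=3, W=2) weight 1/72
Group by X:
  weight(X=2) = 1/108
  weight(X=3) = 1/72
Total weight = 1/108 + 1/72 = 5/216
P(X=2 | obs) = 1/108 / 5/216 = 2/5
P(X=3 | obs) = 1/72 / 5/216 = 3/5
argmax = 3

argmax_v P(X = v | obs) = 3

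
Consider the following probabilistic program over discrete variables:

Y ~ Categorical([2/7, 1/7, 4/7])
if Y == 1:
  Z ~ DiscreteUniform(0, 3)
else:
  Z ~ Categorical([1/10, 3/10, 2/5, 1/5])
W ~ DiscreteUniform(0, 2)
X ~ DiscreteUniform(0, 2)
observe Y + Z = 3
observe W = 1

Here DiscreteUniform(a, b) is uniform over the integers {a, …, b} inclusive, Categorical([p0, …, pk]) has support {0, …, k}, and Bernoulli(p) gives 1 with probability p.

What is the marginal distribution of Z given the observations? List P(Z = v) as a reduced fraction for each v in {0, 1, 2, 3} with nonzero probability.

Enumerate traces; 9 have nonzero weight after conditioning:
  (Y=0, Z=3, W=1, X=0) weight 2/315
  (Y=0, Z=3, W=1, X=1) weight 2/315
  (Y=0, Z=3, W=1, X=2) weight 2/315
  (Y=1, Z=2, W=1, X=0) weight 1/252
  (Y=1, Z=2, W=1, X=1) weight 1/252
  (Y=1, Z=2, W=1, X=2) weight 1/252
  (Y=2, Z=1, W=1, X=0) weight 2/105
  (Y=2, Z=1, W=1, X=1) weight 2/105
  … 1 more
Group by Z:
  weight(Z=1) = 2/35
  weight(Z=2) = 1/84
  weight(Z=3) = 2/105
Total weight = 2/35 + 1/84 + 2/105 = 37/420
P(Z=1 | obs) = 2/35 / 37/420 = 24/37
P(Z=2 | obs) = 1/84 / 37/420 = 5/37
P(Z=3 | obs) = 2/105 / 37/420 = 8/37

P(Z=1) = 24/37, P(Z=2) = 5/37, P(Z=3) = 8/37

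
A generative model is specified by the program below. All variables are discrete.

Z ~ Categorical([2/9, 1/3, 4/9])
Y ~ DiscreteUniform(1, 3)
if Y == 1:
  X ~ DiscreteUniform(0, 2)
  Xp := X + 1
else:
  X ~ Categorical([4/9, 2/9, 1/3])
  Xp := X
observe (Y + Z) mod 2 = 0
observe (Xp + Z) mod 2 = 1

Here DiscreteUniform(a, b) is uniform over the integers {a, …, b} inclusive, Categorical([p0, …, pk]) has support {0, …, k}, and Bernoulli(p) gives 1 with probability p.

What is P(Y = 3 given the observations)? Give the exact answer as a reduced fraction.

Enumerate traces; 5 have nonzero weight after conditioning:
  (Z=0, Y=2, X=1) weight 4/243
  (Z=1, Y=1, X=1) weight 1/27
  (Z=1, Y=3, X=0) weight 4/81
  (Z=1, Y=3, X=2) weight 1/27
  (Z=2, Y=2, X=1) weight 8/243
Group by Y:
  weight(Y=1) = 1/27
  weight(Y=2) = 4/81
  weight(Y=3) = 7/81
Total weight = 1/27 + 4/81 + 7/81 = 14/81
P(Y=1 | obs) = 1/27 / 14/81 = 3/14
P(Y=2 | obs) = 4/81 / 14/81 = 2/7
P(Y=3 | obs) = 7/81 / 14/81 = 1/2

P(Y = 3 | obs) = 1/2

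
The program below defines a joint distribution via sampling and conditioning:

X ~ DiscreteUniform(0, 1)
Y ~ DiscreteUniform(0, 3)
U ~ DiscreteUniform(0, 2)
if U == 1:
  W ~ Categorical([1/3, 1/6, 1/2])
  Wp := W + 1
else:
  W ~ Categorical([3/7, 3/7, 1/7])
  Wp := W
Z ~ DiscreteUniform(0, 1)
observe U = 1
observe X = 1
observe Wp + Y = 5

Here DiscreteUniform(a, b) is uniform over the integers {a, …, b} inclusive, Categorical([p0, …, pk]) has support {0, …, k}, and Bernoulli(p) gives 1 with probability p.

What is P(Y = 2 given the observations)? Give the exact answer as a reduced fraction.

P(Y = 2 | obs) = 3/4

Enumerate traces; 4 have nonzero weight after conditioning:
  (X=1, Y=2, U=1, W=2, Z=0) weight 1/96
  (X=1, Y=2, U=1, W=2, Z=1) weight 1/96
  (X=1, Y=3, U=1, W=1, Z=0) weight 1/288
  (X=1, Y=3, U=1, W=1, Z=1) weight 1/288
Group by Y:
  weight(Y=2) = 1/48
  weight(Y=3) = 1/144
Total weight = 1/48 + 1/144 = 1/36
P(Y=2 | obs) = 1/48 / 1/36 = 3/4
P(Y=3 | obs) = 1/144 / 1/36 = 1/4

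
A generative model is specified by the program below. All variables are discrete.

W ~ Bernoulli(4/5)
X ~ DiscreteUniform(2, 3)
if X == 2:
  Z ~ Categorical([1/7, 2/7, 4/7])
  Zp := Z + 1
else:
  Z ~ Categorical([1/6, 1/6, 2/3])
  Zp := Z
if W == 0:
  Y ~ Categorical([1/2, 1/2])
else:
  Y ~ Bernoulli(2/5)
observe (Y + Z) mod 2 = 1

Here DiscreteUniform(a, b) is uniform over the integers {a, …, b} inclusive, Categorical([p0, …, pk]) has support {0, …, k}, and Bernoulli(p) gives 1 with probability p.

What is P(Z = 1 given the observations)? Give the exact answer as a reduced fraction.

Enumerate traces; 12 have nonzero weight after conditioning:
  (W=0, X=2, Z=0, Y=1) weight 1/140
  (W=0, X=2, Z=1, Y=0) weight 1/70
  (W=0, X=2, Z=2, Y=1) weight 1/35
  (W=0, X=3, Z=0, Y=1) weight 1/120
  (W=0, X=3, Z=1, Y=0) weight 1/120
  (W=0, X=3, Z=2, Y=1) weight 1/30
  (W=1, X=2, Z=0, Y=1) weight 4/175
  (W=1, X=2, Z=1, Y=0) weight 12/175
  … 4 more
Group by Z:
  weight(Z=0) = 13/200
  weight(Z=1) = 551/4200
  weight(Z=2) = 13/50
Total weight = 13/200 + 551/4200 + 13/50 = 479/1050
P(Z=0 | obs) = 13/200 / 479/1050 = 273/1916
P(Z=1 | obs) = 551/4200 / 479/1050 = 551/1916
P(Z=2 | obs) = 13/50 / 479/1050 = 273/479

P(Z = 1 | obs) = 551/1916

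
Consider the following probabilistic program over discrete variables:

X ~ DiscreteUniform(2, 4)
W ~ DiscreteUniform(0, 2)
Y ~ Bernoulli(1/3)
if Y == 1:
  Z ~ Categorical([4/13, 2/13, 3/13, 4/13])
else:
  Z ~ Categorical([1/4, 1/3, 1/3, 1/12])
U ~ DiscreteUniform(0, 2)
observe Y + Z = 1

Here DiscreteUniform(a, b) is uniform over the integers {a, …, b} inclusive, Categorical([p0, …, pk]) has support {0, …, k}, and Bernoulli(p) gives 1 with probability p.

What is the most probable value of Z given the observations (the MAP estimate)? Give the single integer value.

argmax_v P(Z = v | obs) = 1

Enumerate traces; 54 have nonzero weight after conditioning:
  (X=2, W=0, Y=0, Z=1, U=0) weight 2/243
  (X=2, W=0, Y=0, Z=1, U=1) weight 2/243
  (X=2, W=0, Y=0, Z=1, U=2) weight 2/243
  (X=2, W=0, Y=1, Z=0, U=0) weight 4/1053
  (X=2, W=0, Y=1, Z=0, U=1) weight 4/1053
  (X=2, W=0, Y=1, Z=0, U=2) weight 4/1053
  (X=2, W=1, Y=0, Z=1, U=0) weight 2/243
  (X=2, W=1, Y=0, Z=1, U=1) weight 2/243
  … 46 more
Group by Z:
  weight(Z=0) = 4/39
  weight(Z=1) = 2/9
Total weight = 4/39 + 2/9 = 38/117
P(Z=0 | obs) = 4/39 / 38/117 = 6/19
P(Z=1 | obs) = 2/9 / 38/117 = 13/19
argmax = 1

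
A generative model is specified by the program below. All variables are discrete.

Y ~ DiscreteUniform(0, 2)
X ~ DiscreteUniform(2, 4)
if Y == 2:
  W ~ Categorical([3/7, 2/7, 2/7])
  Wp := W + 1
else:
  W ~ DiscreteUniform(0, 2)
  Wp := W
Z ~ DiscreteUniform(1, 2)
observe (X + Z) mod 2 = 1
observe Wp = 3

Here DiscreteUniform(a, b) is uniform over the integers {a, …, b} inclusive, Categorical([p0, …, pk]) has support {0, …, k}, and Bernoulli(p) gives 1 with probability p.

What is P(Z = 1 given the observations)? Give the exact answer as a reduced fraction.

P(Z = 1 | obs) = 2/3

Enumerate traces; 3 have nonzero weight after conditioning:
  (Y=2, X=2, W=2, Z=1) weight 1/63
  (Y=2, X=3, W=2, Z=2) weight 1/63
  (Y=2, X=4, W=2, Z=1) weight 1/63
Group by Z:
  weight(Z=1) = 2/63
  weight(Z=2) = 1/63
Total weight = 2/63 + 1/63 = 1/21
P(Z=1 | obs) = 2/63 / 1/21 = 2/3
P(Z=2 | obs) = 1/63 / 1/21 = 1/3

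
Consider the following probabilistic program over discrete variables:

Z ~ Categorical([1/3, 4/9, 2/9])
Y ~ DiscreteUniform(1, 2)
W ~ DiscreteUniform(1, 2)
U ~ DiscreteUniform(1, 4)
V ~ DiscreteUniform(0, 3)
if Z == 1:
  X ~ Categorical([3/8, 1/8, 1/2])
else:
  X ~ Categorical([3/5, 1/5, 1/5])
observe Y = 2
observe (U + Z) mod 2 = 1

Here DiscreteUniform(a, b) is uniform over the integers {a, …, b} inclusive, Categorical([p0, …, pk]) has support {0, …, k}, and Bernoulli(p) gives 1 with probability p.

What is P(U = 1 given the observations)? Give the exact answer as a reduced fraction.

Enumerate traces; 144 have nonzero weight after conditioning:
  (Z=0, Y=2, W=1, U=1, V=0, X=0) weight 1/320
  (Z=0, Y=2, W=1, U=1, V=0, X=1) weight 1/960
  (Z=0, Y=2, W=1, U=1, V=0, X=2) weight 1/960
  (Z=0, Y=2, W=1, U=1, V=1, X=0) weight 1/320
  (Z=0, Y=2, W=1, U=1, V=1, X=1) weight 1/960
  (Z=0, Y=2, W=1, U=1, V=1, X=2) weight 1/960
  (Z=0, Y=2, W=1, U=1, V=2, X=0) weight 1/320
  (Z=0, Y=2, W=1, U=1, V=2, X=1) weight 1/960
  (Z=0, Y=2, W=1, U=3, V=0, X=0) weight 1/320
  (Z=1, Y=2, W=1, U=2, V=0, X=0) weight 1/384
  … 134 more
Group by U:
  weight(U=1) = 5/72
  weight(U=2) = 1/18
  weight(U=3) = 5/72
  weight(U=4) = 1/18
Total weight = 5/72 + 1/18 + 5/72 + 1/18 = 1/4
P(U=1 | obs) = 5/72 / 1/4 = 5/18
P(U=2 | obs) = 1/18 / 1/4 = 2/9
P(U=3 | obs) = 5/72 / 1/4 = 5/18
P(U=4 | obs) = 1/18 / 1/4 = 2/9

P(U = 1 | obs) = 5/18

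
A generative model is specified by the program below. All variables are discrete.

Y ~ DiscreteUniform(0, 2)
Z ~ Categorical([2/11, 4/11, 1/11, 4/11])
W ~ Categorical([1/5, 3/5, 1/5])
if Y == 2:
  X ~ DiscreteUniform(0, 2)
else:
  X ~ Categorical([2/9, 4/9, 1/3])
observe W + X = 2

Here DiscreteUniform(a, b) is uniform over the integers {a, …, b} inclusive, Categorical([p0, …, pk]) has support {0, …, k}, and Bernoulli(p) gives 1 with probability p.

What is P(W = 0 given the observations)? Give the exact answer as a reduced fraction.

Enumerate traces; 36 have nonzero weight after conditioning:
  (Y=0, Z=0, W=0, X=2) weight 2/495
  (Y=0, Z=0, W=1, X=1) weight 8/495
  (Y=0, Z=0, W=2, X=0) weight 4/1485
  (Y=0, Z=1, W=0, X=2) weight 4/495
  (Y=0, Z=1, W=1, X=1) weight 16/495
  (Y=0, Z=1, W=2, X=0) weight 8/1485
  (Y=0, Z=2, W=0, X=2) weight 1/495
  (Y=0, Z=2, W=1, X=1) weight 4/495
  … 28 more
Group by W:
  weight(W=0) = 1/15
  weight(W=1) = 11/45
  weight(W=2) = 7/135
Total weight = 1/15 + 11/45 + 7/135 = 49/135
P(W=0 | obs) = 1/15 / 49/135 = 9/49
P(W=1 | obs) = 11/45 / 49/135 = 33/49
P(W=2 | obs) = 7/135 / 49/135 = 1/7

P(W = 0 | obs) = 9/49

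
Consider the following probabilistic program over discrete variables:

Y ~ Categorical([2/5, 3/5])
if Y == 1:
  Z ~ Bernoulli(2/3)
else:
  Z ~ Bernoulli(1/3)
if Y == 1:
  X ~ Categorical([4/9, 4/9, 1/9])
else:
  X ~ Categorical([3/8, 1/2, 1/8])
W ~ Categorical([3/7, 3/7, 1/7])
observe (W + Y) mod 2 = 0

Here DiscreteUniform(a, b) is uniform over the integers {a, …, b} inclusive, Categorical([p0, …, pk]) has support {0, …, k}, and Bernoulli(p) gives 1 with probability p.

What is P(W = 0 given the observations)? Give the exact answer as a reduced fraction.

P(W = 0 | obs) = 6/17

Enumerate traces; 18 have nonzero weight after conditioning:
  (Y=0, Z=0, X=0, W=0) weight 3/70
  (Y=0, Z=0, X=0, W=2) weight 1/70
  (Y=0, Z=0, X=1, W=0) weight 2/35
  (Y=0, Z=0, X=1, W=2) weight 2/105
  (Y=0, Z=0, X=2, W=0) weight 1/70
  (Y=0, Z=0, X=2, W=2) weight 1/210
  (Y=0, Z=1, X=0, W=0) weight 3/140
  (Y=0, Z=1, X=0, W=2) weight 1/140
  (Y=1, Z=0, X=0, W=1) weight 4/105
  … 9 more
Group by W:
  weight(W=0) = 6/35
  weight(W=1) = 9/35
  weight(W=2) = 2/35
Total weight = 6/35 + 9/35 + 2/35 = 17/35
P(W=0 | obs) = 6/35 / 17/35 = 6/17
P(W=1 | obs) = 9/35 / 17/35 = 9/17
P(W=2 | obs) = 2/35 / 17/35 = 2/17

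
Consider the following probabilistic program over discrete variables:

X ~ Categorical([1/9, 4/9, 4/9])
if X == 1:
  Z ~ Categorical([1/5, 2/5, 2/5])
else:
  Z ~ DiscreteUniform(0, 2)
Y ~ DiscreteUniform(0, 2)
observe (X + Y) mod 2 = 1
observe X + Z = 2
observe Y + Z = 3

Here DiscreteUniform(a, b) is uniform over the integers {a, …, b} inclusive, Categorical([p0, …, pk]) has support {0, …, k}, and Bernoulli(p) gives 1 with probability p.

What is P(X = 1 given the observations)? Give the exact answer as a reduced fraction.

Enumerate traces; 2 have nonzero weight after conditioning:
  (X=0, Z=2, Y=1) weight 1/81
  (X=1, Z=1, Y=2) weight 8/135
Group by X:
  weight(X=0) = 1/81
  weight(X=1) = 8/135
Total weight = 1/81 + 8/135 = 29/405
P(X=0 | obs) = 1/81 / 29/405 = 5/29
P(X=1 | obs) = 8/135 / 29/405 = 24/29

P(X = 1 | obs) = 24/29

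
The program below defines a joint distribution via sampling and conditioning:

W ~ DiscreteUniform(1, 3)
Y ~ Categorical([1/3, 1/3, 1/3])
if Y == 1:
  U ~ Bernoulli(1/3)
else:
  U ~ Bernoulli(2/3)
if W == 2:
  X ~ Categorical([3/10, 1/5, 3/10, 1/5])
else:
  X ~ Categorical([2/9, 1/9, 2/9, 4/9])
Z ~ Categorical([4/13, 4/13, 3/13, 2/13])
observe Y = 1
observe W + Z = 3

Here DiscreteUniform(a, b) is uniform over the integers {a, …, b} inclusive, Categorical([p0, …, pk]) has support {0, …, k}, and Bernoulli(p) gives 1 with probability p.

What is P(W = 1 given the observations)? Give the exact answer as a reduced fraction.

Enumerate traces; 24 have nonzero weight after conditioning:
  (W=1, Y=1, U=0, X=0, Z=2) weight 4/1053
  (W=1, Y=1, U=0, X=1, Z=2) weight 2/1053
  (W=1, Y=1, U=0, X=2, Z=2) weight 4/1053
  (W=1, Y=1, U=0, X=3, Z=2) weight 8/1053
  (W=1, Y=1, U=1, X=0, Z=2) weight 2/1053
  (W=1, Y=1, U=1, X=1, Z=2) weight 1/1053
  (W=1, Y=1, U=1, X=2, Z=2) weight 2/1053
  (W=1, Y=1, U=1, X=3, Z=2) weight 4/1053
  (W=2, Y=1, U=0, X=0, Z=1) weight 4/585
  (W=3, Y=1, U=0, X=0, Z=0) weight 16/3159
  … 14 more
Group by W:
  weight(W=1) = 1/39
  weight(W=2) = 4/117
  weight(W=3) = 4/117
Total weight = 1/39 + 4/117 + 4/117 = 11/117
P(W=1 | obs) = 1/39 / 11/117 = 3/11
P(W=2 | obs) = 4/117 / 11/117 = 4/11
P(W=3 | obs) = 4/117 / 11/117 = 4/11

P(W = 1 | obs) = 3/11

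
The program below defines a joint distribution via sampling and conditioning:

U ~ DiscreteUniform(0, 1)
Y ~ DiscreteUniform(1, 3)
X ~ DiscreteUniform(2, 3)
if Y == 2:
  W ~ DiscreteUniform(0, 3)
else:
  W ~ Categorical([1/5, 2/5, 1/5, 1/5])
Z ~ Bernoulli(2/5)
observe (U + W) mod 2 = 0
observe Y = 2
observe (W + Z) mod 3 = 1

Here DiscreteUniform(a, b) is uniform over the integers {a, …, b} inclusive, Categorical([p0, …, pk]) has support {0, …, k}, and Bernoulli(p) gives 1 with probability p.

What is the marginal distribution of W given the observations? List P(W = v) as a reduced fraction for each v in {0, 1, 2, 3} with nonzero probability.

P(W=0) = 2/7, P(W=1) = 3/7, P(W=3) = 2/7

Enumerate traces; 6 have nonzero weight after conditioning:
  (U=0, Y=2, X=2, W=0, Z=1) weight 1/120
  (U=0, Y=2, X=3, W=0, Z=1) weight 1/120
  (U=1, Y=2, X=2, W=1, Z=0) weight 1/80
  (U=1, Y=2, X=2, W=3, Z=1) weight 1/120
  (U=1, Y=2, X=3, W=1, Z=0) weight 1/80
  (U=1, Y=2, X=3, W=3, Z=1) weight 1/120
Group by W:
  weight(W=0) = 1/60
  weight(W=1) = 1/40
  weight(W=3) = 1/60
Total weight = 1/60 + 1/40 + 1/60 = 7/120
P(W=0 | obs) = 1/60 / 7/120 = 2/7
P(W=1 | obs) = 1/40 / 7/120 = 3/7
P(W=3 | obs) = 1/60 / 7/120 = 2/7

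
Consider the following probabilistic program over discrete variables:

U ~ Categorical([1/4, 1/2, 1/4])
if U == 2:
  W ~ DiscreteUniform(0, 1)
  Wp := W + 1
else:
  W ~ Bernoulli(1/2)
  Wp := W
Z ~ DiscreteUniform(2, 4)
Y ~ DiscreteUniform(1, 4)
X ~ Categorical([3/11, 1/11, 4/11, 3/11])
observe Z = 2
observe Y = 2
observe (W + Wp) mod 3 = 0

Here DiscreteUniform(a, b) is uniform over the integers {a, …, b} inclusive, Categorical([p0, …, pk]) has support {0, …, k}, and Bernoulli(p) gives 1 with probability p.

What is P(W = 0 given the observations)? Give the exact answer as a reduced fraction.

Enumerate traces; 12 have nonzero weight after conditioning:
  (U=0, W=0, Z=2, Y=2, X=0) weight 1/352
  (U=0, W=0, Z=2, Y=2, X=1) weight 1/1056
  (U=0, W=0, Z=2, Y=2, X=2) weight 1/264
  (U=0, W=0, Z=2, Y=2, X=3) weight 1/352
  (U=1, W=0, Z=2, Y=2, X=0) weight 1/176
  (U=1, W=0, Z=2, Y=2, X=1) weight 1/528
  (U=1, W=0, Z=2, Y=2, X=2) weight 1/132
  (U=1, W=0, Z=2, Y=2, X=3) weight 1/176
  (U=2, W=1, Z=2, Y=2, X=0) weight 1/352
  … 3 more
Group by W:
  weight(W=0) = 1/32
  weight(W=1) = 1/96
Total weight = 1/32 + 1/96 = 1/24
P(W=0 | obs) = 1/32 / 1/24 = 3/4
P(W=1 | obs) = 1/96 / 1/24 = 1/4

P(W = 0 | obs) = 3/4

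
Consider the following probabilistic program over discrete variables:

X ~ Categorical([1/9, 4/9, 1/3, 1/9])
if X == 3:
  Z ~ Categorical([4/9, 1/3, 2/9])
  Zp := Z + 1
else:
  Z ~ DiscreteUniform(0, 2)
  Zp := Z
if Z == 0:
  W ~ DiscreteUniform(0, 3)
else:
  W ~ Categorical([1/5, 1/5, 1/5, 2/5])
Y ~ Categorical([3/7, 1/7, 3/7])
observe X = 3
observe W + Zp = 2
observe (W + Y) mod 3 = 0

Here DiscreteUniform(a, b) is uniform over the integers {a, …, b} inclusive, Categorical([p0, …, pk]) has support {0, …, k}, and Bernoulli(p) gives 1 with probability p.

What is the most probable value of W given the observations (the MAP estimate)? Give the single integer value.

Enumerate traces; 2 have nonzero weight after conditioning:
  (X=3, Z=0, W=1, Y=2) weight 1/189
  (X=3, Z=1, W=0, Y=0) weight 1/315
Group by W:
  weight(W=0) = 1/315
  weight(W=1) = 1/189
Total weight = 1/315 + 1/189 = 8/945
P(W=0 | obs) = 1/315 / 8/945 = 3/8
P(W=1 | obs) = 1/189 / 8/945 = 5/8
argmax = 1

argmax_v P(W = v | obs) = 1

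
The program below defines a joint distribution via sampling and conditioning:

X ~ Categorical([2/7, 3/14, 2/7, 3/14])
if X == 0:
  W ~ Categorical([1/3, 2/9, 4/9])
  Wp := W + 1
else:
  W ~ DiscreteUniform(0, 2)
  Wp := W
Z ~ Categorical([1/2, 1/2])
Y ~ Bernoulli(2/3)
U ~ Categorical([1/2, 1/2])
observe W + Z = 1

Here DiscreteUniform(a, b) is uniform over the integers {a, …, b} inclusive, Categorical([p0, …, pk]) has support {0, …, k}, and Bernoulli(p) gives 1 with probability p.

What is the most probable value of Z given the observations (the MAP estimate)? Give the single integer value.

argmax_v P(Z = v | obs) = 1

Enumerate traces; 32 have nonzero weight after conditioning:
  (X=0, W=0, Z=1, Y=0, U=0) weight 1/126
  (X=0, W=0, Z=1, Y=0, U=1) weight 1/126
  (X=0, W=0, Z=1, Y=1, U=0) weight 1/63
  (X=0, W=0, Z=1, Y=1, U=1) weight 1/63
  (X=0, W=1, Z=0, Y=0, U=0) weight 1/189
  (X=0, W=1, Z=0, Y=0, U=1) weight 1/189
  (X=0, W=1, Z=0, Y=1, U=0) weight 2/189
  (X=0, W=1, Z=0, Y=1, U=1) weight 2/189
  … 24 more
Group by Z:
  weight(Z=0) = 19/126
  weight(Z=1) = 1/6
Total weight = 19/126 + 1/6 = 20/63
P(Z=0 | obs) = 19/126 / 20/63 = 19/40
P(Z=1 | obs) = 1/6 / 20/63 = 21/40
argmax = 1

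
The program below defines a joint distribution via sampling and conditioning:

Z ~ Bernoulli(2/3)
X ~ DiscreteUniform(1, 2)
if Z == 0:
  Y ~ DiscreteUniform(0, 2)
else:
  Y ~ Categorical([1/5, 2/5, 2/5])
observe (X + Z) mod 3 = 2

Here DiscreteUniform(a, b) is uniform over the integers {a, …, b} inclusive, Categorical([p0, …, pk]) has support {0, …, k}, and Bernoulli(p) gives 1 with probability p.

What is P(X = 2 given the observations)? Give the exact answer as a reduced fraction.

P(X = 2 | obs) = 1/3

Enumerate traces; 6 have nonzero weight after conditioning:
  (Z=0, X=2, Y=0) weight 1/18
  (Z=0, X=2, Y=1) weight 1/18
  (Z=0, X=2, Y=2) weight 1/18
  (Z=1, X=1, Y=0) weight 1/15
  (Z=1, X=1, Y=1) weight 2/15
  (Z=1, X=1, Y=2) weight 2/15
Group by X:
  weight(X=1) = 1/3
  weight(X=2) = 1/6
Total weight = 1/3 + 1/6 = 1/2
P(X=1 | obs) = 1/3 / 1/2 = 2/3
P(X=2 | obs) = 1/6 / 1/2 = 1/3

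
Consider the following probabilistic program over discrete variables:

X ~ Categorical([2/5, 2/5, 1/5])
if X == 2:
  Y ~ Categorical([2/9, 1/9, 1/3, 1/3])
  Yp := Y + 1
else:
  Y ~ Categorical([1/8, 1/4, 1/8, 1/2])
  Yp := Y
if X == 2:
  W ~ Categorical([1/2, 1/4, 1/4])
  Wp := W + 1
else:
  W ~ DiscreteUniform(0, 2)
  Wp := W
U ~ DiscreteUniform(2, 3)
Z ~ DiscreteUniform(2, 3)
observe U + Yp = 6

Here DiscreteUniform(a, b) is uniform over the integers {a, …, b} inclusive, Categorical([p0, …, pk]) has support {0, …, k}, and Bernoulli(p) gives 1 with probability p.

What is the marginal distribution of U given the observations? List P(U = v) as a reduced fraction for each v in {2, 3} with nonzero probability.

Enumerate traces; 24 have nonzero weight after conditioning:
  (X=0, Y=3, W=0, U=3, Z=2) weight 1/60
  (X=0, Y=3, W=0, U=3, Z=3) weight 1/60
  (X=0, Y=3, W=1, U=3, Z=2) weight 1/60
  (X=0, Y=3, W=1, U=3, Z=3) weight 1/60
  (X=0, Y=3, W=2, U=3, Z=2) weight 1/60
  (X=0, Y=3, W=2, U=3, Z=3) weight 1/60
  (X=1, Y=3, W=0, U=3, Z=2) weight 1/60
  (X=1, Y=3, W=0, U=3, Z=3) weight 1/60
  (X=2, Y=3, W=0, U=2, Z=2) weight 1/120
  … 15 more
Group by U:
  weight(U=2) = 1/30
  weight(U=3) = 7/30
Total weight = 1/30 + 7/30 = 4/15
P(U=2 | obs) = 1/30 / 4/15 = 1/8
P(U=3 | obs) = 7/30 / 4/15 = 7/8

P(U=2) = 1/8, P(U=3) = 7/8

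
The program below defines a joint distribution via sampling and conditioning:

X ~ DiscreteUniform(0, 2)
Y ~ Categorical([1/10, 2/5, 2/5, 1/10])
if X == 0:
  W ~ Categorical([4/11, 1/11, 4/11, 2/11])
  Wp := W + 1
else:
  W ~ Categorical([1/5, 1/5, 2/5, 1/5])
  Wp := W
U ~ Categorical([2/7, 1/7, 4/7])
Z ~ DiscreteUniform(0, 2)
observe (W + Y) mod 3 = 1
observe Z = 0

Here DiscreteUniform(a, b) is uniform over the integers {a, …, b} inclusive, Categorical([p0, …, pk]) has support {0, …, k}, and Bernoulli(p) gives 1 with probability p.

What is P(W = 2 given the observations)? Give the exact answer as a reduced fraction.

P(W = 2 | obs) = 128/303

Enumerate traces; 45 have nonzero weight after conditioning:
  (X=0, Y=0, W=1, U=0, Z=0) weight 1/3465
  (X=0, Y=0, W=1, U=1, Z=0) weight 1/6930
  (X=0, Y=0, W=1, U=2, Z=0) weight 2/3465
  (X=0, Y=1, W=0, U=0, Z=0) weight 16/3465
  (X=0, Y=1, W=0, U=1, Z=0) weight 8/3465
  (X=0, Y=1, W=0, U=2, Z=0) weight 32/3465
  (X=0, Y=1, W=3, U=0, Z=0) weight 8/3465
  (X=0, Y=1, W=3, U=1, Z=0) weight 4/3465
  (X=0, Y=2, W=2, U=0, Z=0) weight 16/3465
  … 36 more
Group by W:
  weight(W=0) = 28/825
  weight(W=1) = 3/275
  weight(W=2) = 128/2475
  weight(W=3) = 64/2475
Total weight = 28/825 + 3/275 + 128/2475 + 64/2475 = 101/825
P(W=0 | obs) = 28/825 / 101/825 = 28/101
P(W=1 | obs) = 3/275 / 101/825 = 9/101
P(W=2 | obs) = 128/2475 / 101/825 = 128/303
P(W=3 | obs) = 64/2475 / 101/825 = 64/303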